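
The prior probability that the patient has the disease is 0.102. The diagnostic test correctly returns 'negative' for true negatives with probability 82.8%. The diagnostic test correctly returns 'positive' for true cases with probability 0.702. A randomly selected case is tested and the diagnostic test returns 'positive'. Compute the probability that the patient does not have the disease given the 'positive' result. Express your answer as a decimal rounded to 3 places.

Let H be the event that the patient has the disease. P(H) = 0.102, so P(¬H) = 0.898. With E the 'positive' result, P(E|H) = 0.702 and P(E|¬H) = 0.172.
P(E) = 0.702·0.102 + 0.172·0.898 = 0.071604 + 0.15446 = 0.22606.
By Bayes' theorem, P(H|E) = 0.071604 / 0.22606 = 0.317. Hence P(¬H|E) = 1 − 0.317 = 0.683.

P(¬H | E) ≈ 0.683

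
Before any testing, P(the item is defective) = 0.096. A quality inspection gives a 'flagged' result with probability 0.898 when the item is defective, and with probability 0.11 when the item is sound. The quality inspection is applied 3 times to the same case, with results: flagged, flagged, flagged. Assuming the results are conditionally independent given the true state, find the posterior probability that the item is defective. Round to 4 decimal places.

With H the event that the item is defective, the joint likelihood of the observed sequence is P(data|H) = 0.898·0.898·0.898 = 0.72415 and P(data|¬H) = 0.11·0.11·0.11 = 0.0013310.
Bayes: P(H|data) = 0.096·0.72415 / (0.096·0.72415 + 0.904·0.0013310) = 0.069518/0.070722 = 0.9830.

Posterior P(H) ≈ 0.9830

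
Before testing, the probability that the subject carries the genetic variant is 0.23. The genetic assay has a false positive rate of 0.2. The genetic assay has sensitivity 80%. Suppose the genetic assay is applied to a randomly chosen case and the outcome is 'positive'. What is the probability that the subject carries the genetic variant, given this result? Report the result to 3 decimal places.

Write H for 'the subject carries the genetic variant'. Prior odds H:¬H = 0.23/0.77 = 0.29870. For the 'positive' outcome, the likelihood ratio is 0.8/0.2 = 4.0000.
Posterior odds = 0.29870 × 4.0000 = 1.1948, so P(H|E) = 1.1948/(1+1.1948) = 0.544.

P(H | E) ≈ 0.544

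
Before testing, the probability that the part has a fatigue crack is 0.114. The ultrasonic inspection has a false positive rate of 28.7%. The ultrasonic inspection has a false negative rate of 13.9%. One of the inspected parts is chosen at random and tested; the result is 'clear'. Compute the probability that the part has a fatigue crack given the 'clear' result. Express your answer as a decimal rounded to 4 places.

Let H be the event that the part has a fatigue crack. P(H) = 0.114, so P(¬H) = 0.886. With E the 'clear' result, P(E|H) = 0.139 and P(E|¬H) = 0.713.
P(E) = 0.139·0.114 + 0.713·0.886 = 0.015846 + 0.63172 = 0.64756.
By Bayes' theorem, P(H|E) = 0.015846 / 0.64756 = 0.0245.

P(H | E) ≈ 0.0245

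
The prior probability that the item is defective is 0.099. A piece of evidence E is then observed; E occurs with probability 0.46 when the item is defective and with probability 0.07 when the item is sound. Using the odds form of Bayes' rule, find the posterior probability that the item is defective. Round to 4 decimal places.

Prior odds = 0.099/(1−0.099) = 0.10988. In log-odds, ln(0.10988) = -2.2084.
Add log likelihood ratio: ln(6.5714) = 1.8827.
Posterior log-odds = -0.32565, so posterior odds = exp(-0.32565) = 0.72205. Converting, P(H|E) = 0.72205/1.7221 = 0.4193.

Posterior probability ≈ 0.4193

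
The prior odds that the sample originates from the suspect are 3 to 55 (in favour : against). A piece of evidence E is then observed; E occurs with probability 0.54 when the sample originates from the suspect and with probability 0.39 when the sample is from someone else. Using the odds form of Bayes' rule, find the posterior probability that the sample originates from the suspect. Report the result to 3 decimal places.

Posterior probability ≈ 0.070

Prior odds = 3/55 = 0.054545.
Likelihood ratio for E = 0.54/0.39 = 1.3846.
Posterior odds = prior odds × LR = 0.075524.
Posterior probability = odds/(1+odds) = 0.075524/1.0755 = 0.070.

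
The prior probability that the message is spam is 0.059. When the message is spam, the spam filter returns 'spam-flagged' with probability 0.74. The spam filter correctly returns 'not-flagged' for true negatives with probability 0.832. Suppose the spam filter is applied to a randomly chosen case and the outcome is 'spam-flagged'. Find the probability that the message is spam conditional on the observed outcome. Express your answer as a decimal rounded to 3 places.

Let H be the event that the message is spam. P(H) = 0.059, so P(¬H) = 0.941. With E the 'spam-flagged' result, P(E|H) = 0.74 and P(E|¬H) = 0.168.
P(E) = 0.74·0.059 + 0.168·0.941 = 0.043660 + 0.15809 = 0.20175.
By Bayes' theorem, P(H|E) = 0.043660 / 0.20175 = 0.216.

P(H | E) ≈ 0.216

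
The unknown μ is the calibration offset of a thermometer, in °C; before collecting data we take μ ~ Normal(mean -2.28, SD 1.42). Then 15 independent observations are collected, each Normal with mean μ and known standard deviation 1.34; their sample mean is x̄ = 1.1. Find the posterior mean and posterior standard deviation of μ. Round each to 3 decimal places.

With known σ, the Normal prior is conjugate. Weight on the data is w = (n/σ²)/(n/σ² + 1/τ₀²) = 8.35375/(8.35375+0.495933) = 0.94396.
Posterior mean = w·x̄ + (1−w)·μ₀ = 0.94396·1.1 + 0.056040·-2.28 = 0.911. Posterior variance = 1/(8.35375+0.495933) = 0.112998, so SD = 0.336.

Posterior mean ≈ 0.911; posterior SD ≈ 0.336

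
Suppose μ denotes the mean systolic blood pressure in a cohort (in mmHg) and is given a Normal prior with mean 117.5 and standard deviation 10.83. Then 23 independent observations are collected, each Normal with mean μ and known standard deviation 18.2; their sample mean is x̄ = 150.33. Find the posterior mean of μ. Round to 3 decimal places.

Posterior mean ≈ 146.740

With known σ, the Normal prior is conjugate. Weight on the data is w = (n/σ²)/(n/σ² + 1/τ₀²) = 0.0694361/(0.0694361+0.00852596) = 0.89064.
Posterior mean = w·x̄ + (1−w)·μ₀ = 0.89064·150.33 + 0.10936·117.5 = 146.740.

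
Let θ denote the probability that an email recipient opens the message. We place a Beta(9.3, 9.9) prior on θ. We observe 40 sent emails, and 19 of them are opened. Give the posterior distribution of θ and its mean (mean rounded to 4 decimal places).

Posterior: Beta(28.3, 30.9); mean ≈ 0.4780

Observing 19 successes and 21 failures updates Beta(9.3, 9.9) by adding the success and failure counts to the two shape parameters: α = 9.3+19 = 28.3, β = 9.9+21 = 30.9.
E[θ | data] = 28.3/(28.3+30.9) = 0.4780.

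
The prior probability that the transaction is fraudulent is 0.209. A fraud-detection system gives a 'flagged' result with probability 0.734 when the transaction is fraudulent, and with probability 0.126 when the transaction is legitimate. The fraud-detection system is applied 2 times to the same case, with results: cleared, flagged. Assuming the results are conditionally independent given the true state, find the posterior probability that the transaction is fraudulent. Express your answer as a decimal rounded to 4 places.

Posterior P(H) ≈ 0.3190

With H the event that the transaction is fraudulent, the joint likelihood of the observed sequence is P(data|H) = 0.266·0.734 = 0.19524 and P(data|¬H) = 0.874·0.126 = 0.11012.
Bayes: P(H|data) = 0.209·0.19524 / (0.209·0.19524 + 0.791·0.11012) = 0.040806/0.12791 = 0.3190.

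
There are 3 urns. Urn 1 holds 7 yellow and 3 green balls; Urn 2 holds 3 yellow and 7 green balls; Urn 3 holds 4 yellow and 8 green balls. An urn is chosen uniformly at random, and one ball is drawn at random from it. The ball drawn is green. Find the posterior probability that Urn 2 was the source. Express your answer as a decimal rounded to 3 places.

P(green|Urn 1) = 0.3; P(green|Urn 2) = 0.7; P(green|Urn 3) = 0.6667.
Prior × likelihood for each source: 0.333333·0.3=0.1000, 0.333333·0.7=0.2333, 0.333333·0.6667=0.2222. Summing gives P(green) = 0.55556.
P(Urn 2 | green) = 0.2333 / 0.55556 = 0.420.

Posterior probability ≈ 0.420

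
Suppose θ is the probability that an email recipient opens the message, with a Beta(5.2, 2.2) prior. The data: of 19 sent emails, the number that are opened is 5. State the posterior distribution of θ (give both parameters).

Observing 5 successes and 14 failures updates Beta(5.2, 2.2) by adding the success and failure counts to the two shape parameters: α = 5.2+5 = 10.2, β = 2.2+14 = 16.2.

Posterior: Beta(10.2, 16.2)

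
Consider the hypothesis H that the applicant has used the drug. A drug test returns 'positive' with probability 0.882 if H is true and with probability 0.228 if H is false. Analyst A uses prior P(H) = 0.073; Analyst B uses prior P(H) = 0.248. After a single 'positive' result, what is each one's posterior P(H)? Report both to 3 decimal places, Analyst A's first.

Analyst A: 0.234; Analyst B: 0.561

P('+'|H) = 0.882, P('+'|¬H) = 0.228.
Analyst A: numerator 0.882·0.073 = 0.064386; evidence = 0.064386+0.228·0.927 = 0.27574; posterior = 0.234.
Analyst B: numerator 0.882·0.248 = 0.21874; evidence = 0.21874+0.228·0.752 = 0.39019; posterior = 0.561.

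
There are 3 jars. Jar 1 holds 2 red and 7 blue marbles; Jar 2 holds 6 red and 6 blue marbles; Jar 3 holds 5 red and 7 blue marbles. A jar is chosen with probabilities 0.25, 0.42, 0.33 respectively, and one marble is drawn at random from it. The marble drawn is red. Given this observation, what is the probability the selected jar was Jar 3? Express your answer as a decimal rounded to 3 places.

P(red|Jar 1) = 0.2222; P(red|Jar 2) = 0.5; P(red|Jar 3) = 0.4167.
Prior × likelihood for each source: 0.25·0.2222=0.05556, 0.42·0.5=0.2100, 0.33·0.4167=0.1375. Summing gives P(red) = 0.40306.
P(Jar 3 | red) = 0.1375 / 0.40306 = 0.341.

Posterior probability ≈ 0.341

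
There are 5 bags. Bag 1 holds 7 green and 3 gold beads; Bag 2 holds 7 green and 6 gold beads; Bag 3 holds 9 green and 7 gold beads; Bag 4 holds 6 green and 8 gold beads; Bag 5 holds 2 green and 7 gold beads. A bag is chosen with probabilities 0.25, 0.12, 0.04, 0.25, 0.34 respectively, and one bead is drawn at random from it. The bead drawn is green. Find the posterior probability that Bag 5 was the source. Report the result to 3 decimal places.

Posterior probability ≈ 0.170

P(green|Bag 1) = 0.7; P(green|Bag 2) = 0.5385; P(green|Bag 3) = 0.5625; P(green|Bag 4) = 0.4286; P(green|Bag 5) = 0.2222.
Prior × likelihood for each source: 0.25·0.7=0.1750, 0.12·0.5385=0.06462, 0.04·0.5625=0.02250, 0.25·0.4286=0.1071, 0.34·0.2222=0.07556. Summing gives P(green) = 0.44481.
P(Bag 5 | green) = 0.07556 / 0.44481 = 0.170.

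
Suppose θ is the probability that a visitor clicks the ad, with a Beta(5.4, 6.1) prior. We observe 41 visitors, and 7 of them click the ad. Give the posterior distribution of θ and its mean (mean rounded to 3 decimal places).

Posterior: Beta(12.4, 40.1); mean ≈ 0.236

Observing 7 successes and 34 failures updates Beta(5.4, 6.1) by adding the success and failure counts to the two shape parameters: α = 5.4+7 = 12.4, β = 6.1+34 = 40.1.
E[θ | data] = 12.4/(12.4+40.1) = 0.236.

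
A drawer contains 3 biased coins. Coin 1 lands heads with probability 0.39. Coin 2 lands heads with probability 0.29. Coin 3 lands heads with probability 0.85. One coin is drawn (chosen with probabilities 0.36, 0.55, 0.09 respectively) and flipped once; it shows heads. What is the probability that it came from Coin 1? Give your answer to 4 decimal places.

Tabulate prior·likelihood by source: [1] prior 0.36, lik 0.39, product 0.1404; [2] prior 0.55, lik 0.29, product 0.1595; [3] prior 0.09, lik 0.85, product 0.07650.
Normalizing constant = 0.37640; the posterior for Coin 1 is its product over the sum, 0.1404/0.37640 = 0.3730.

Posterior probability ≈ 0.3730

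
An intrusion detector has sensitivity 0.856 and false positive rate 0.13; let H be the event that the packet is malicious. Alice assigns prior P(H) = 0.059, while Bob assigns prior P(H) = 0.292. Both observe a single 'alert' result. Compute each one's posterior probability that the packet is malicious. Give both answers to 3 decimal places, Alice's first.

P('+'|H) = 0.856, P('+'|¬H) = 0.13.
Alice: numerator 0.856·0.059 = 0.050504; evidence = 0.050504+0.13·0.941 = 0.17283; posterior = 0.292.
Bob: numerator 0.856·0.292 = 0.24995; evidence = 0.24995+0.13·0.708 = 0.34199; posterior = 0.731.

Alice: 0.292; Bob: 0.731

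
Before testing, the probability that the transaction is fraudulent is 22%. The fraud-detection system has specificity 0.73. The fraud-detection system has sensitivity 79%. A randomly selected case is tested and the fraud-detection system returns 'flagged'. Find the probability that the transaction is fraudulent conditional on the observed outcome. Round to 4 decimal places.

P(H | E) ≈ 0.4521

Write H for 'the transaction is fraudulent'. Prior odds H:¬H = 0.22/0.78 = 0.28205. For the 'flagged' outcome, the likelihood ratio is 0.79/0.27 = 2.9259.
Posterior odds = 0.28205 × 2.9259 = 0.82526, so P(H|E) = 0.82526/(1+0.82526) = 0.4521.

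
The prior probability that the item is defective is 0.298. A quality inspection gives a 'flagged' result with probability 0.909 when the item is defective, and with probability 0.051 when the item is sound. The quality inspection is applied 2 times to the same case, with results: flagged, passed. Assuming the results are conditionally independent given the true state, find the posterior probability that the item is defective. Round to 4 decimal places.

Posterior P(H) ≈ 0.4205

With H the event that the item is defective, the joint likelihood of the observed sequence is P(data|H) = 0.909·0.091 = 0.082719 and P(data|¬H) = 0.051·0.949 = 0.048399.
Bayes: P(H|data) = 0.298·0.082719 / (0.298·0.082719 + 0.702·0.048399) = 0.024650/0.058626 = 0.4205.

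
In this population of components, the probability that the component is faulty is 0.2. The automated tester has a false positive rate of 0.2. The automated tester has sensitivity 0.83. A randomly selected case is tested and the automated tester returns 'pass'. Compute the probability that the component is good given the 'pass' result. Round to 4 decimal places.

P(¬H | E) ≈ 0.9496

Let H be the event that the component is faulty. P(H) = 0.2, so P(¬H) = 0.8. With E the 'pass' result, P(E|H) = 0.17 and P(E|¬H) = 0.8.
P(E) = 0.17·0.2 + 0.8·0.8 = 0.034000 + 0.64000 = 0.67400.
By Bayes' theorem, P(H|E) = 0.034000 / 0.67400 = 0.0504. Hence P(¬H|E) = 1 − 0.0504 = 0.9496.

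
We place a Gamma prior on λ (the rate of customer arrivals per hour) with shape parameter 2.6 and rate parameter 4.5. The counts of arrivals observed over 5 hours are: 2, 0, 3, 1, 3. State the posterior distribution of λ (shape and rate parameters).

Posterior: Gamma(shape=11.6, rate=9.5)

The Poisson likelihood adds the total count to the shape and the number of exposure periods to the rate. Here ∑xᵢ = 9 and n = 5, so shape 2.6→11.6 and rate 4.5→9.5.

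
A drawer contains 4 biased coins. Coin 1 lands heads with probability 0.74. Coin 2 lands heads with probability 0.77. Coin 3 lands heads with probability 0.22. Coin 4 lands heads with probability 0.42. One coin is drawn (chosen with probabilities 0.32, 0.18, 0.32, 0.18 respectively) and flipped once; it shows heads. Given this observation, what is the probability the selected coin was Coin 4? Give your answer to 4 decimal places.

P(heads|C1) = 0.74; P(heads|C2) = 0.77; P(heads|C3) = 0.22; P(heads|C4) = 0.42.
Prior × likelihood for each source: 0.32·0.74=0.2368, 0.18·0.77=0.1386, 0.32·0.22=0.07040, 0.18·0.42=0.07560. Summing gives P(heads) = 0.52140.
P(Coin 4 | heads) = 0.07560 / 0.52140 = 0.1450.

Posterior probability ≈ 0.1450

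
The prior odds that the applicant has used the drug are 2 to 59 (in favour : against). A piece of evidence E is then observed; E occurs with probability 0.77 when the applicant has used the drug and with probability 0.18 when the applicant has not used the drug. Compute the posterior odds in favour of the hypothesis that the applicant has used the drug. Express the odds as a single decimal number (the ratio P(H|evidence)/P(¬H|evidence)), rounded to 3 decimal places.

Posterior odds ≈ 0.145

Prior odds = 2/59 = 0.033898. In log-odds, ln(0.033898) = -3.3844.
Add log likelihood ratio: ln(4.2778) = 1.4534.
Posterior log-odds = -1.9310, so posterior odds = exp(-1.9310) = 0.14501.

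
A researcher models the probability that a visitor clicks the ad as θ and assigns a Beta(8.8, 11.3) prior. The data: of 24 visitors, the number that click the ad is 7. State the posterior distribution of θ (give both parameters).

Posterior: Beta(15.8, 28.3)

Observing 7 successes and 17 failures updates Beta(8.8, 11.3) by adding the success and failure counts to the two shape parameters: α = 8.8+7 = 15.8, β = 11.3+17 = 28.3.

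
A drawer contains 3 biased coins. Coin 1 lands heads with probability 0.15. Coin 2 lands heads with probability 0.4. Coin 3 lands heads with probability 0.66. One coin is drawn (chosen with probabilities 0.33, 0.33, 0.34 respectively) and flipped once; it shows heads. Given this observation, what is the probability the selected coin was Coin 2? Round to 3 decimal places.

P(heads|C1) = 0.15; P(heads|C2) = 0.4; P(heads|C3) = 0.66.
Prior × likelihood for each source: 0.33·0.15=0.04950, 0.33·0.4=0.1320, 0.34·0.66=0.2244. Summing gives P(heads) = 0.40590.
P(Coin 2 | heads) = 0.1320 / 0.40590 = 0.325.

Posterior probability ≈ 0.325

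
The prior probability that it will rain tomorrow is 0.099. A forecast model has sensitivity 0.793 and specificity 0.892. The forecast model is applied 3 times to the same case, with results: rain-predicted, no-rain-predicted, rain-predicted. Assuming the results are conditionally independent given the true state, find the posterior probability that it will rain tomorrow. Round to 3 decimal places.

Posterior P(H) ≈ 0.579

Let H be the event that it will rain tomorrow; start with P(H) = 0.099. P('rain-predicted'|H) = 0.793, P('rain-predicted'|¬H) = 0.108.
Update on result 1 ('rain-predicted'): P(H) ← 0.793·0.0990 / (0.793·0.0990 + 0.108·0.9010) = 0.078507/0.17581 = 0.4465.
Update on result 2 ('no-rain-predicted'): P(H) ← 0.207·0.4465 / (0.207·0.4465 + 0.892·0.5535) = 0.092432/0.58613 = 0.1577.
Update on result 3 ('rain-predicted'): P(H) ← 0.793·0.1577 / (0.793·0.1577 + 0.108·0.8423) = 0.12506/0.21602 = 0.5789.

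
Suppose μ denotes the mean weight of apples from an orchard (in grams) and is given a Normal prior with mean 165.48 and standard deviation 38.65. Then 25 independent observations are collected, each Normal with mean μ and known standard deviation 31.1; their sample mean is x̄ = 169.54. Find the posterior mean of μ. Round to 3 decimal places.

Prior precision 1/τ₀² = 1/38.65² = 0.00066942; data precision n/σ² = 25/31.1² = 0.0258475.
Posterior precision = 0.00066942 + 0.0258475 = 0.0265170.
Posterior mean = (0.00066942·165.48 + 0.0258475·169.54) / 0.0265170 = 169.438.

Posterior mean ≈ 169.438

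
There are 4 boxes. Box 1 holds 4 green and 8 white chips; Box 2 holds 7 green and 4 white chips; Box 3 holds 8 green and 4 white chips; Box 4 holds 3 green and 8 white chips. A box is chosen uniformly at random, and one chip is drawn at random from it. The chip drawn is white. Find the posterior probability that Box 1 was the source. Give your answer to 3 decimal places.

Posterior probability ≈ 0.319

P(white|Box 1) = 0.6667; P(white|Box 2) = 0.3636; P(white|Box 3) = 0.3333; P(white|Box 4) = 0.7273.
Prior × likelihood for each source: 0.25·0.6667=0.1667, 0.25·0.3636=0.09091, 0.25·0.3333=0.08333, 0.25·0.7273=0.1818. Summing gives P(white) = 0.52273.
P(Box 1 | white) = 0.1667 / 0.52273 = 0.319.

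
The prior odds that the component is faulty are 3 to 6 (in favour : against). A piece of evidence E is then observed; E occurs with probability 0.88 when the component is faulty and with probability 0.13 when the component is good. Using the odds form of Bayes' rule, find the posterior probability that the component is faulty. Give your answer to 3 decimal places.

Prior odds = 3/6 = 0.50000. In log-odds, ln(0.50000) = -0.69315.
Add log likelihood ratio: ln(6.7692) = 1.9124.
Posterior log-odds = 1.2192, so posterior odds = exp(1.2192) = 3.3846. Converting, P(H|E) = 3.3846/4.3846 = 0.772.

Posterior probability ≈ 0.772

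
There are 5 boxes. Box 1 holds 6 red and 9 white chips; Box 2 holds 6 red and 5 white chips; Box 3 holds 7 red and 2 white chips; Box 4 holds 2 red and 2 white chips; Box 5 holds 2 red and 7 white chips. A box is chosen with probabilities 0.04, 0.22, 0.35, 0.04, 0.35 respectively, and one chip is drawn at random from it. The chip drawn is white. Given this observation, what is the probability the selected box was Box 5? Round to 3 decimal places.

P(white|Box 1) = 0.6; P(white|Box 2) = 0.4545; P(white|Box 3) = 0.2222; P(white|Box 4) = 0.5; P(white|Box 5) = 0.7778.
Prior × likelihood for each source: 0.04·0.6=0.02400, 0.22·0.4545=0.1000, 0.35·0.2222=0.07778, 0.04·0.5=0.02000, 0.35·0.7778=0.2722. Summing gives P(white) = 0.49400.
P(Box 5 | white) = 0.2722 / 0.49400 = 0.551.

Posterior probability ≈ 0.551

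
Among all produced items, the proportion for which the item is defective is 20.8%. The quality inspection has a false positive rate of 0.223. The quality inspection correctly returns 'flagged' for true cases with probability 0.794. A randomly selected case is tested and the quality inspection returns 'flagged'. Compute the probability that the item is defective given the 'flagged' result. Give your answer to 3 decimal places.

P(H | E) ≈ 0.483

Let H be the event that the item is defective. P(H) = 0.208, so P(¬H) = 0.792. With E the 'flagged' result, P(E|H) = 0.794 and P(E|¬H) = 0.223.
P(E) = 0.794·0.208 + 0.223·0.792 = 0.16515 + 0.17662 = 0.34177.
By Bayes' theorem, P(H|E) = 0.16515 / 0.34177 = 0.483.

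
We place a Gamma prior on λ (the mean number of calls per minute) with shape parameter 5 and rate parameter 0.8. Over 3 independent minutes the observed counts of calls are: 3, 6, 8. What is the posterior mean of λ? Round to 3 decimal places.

Posterior mean ≈ 5.789

Total count ∑xᵢ = 17 over n = 3 minutes.
Gamma is conjugate to the Poisson likelihood: posterior is Gamma(shape = 5+17 = 22, rate = 0.8+3 = 3.8).
E[λ | data] = 22/3.8 = 5.789.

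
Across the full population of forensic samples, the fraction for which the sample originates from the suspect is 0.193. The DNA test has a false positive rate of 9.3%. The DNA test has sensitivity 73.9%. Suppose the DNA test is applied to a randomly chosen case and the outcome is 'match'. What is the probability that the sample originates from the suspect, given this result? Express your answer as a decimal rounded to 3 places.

P(H | E) ≈ 0.655

Let H be the event that the sample originates from the suspect. P(H) = 0.193, so P(¬H) = 0.807. With E the 'match' result, P(E|H) = 0.739 and P(E|¬H) = 0.093.
P(E) = 0.739·0.193 + 0.093·0.807 = 0.14263 + 0.075051 = 0.21768.
By Bayes' theorem, P(H|E) = 0.14263 / 0.21768 = 0.655.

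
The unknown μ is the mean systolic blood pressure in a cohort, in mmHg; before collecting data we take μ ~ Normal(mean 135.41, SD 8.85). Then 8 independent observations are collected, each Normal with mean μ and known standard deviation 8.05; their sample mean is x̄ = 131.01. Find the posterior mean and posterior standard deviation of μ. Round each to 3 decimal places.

Posterior mean ≈ 131.422; posterior SD ≈ 2.709

With known σ, the Normal prior is conjugate. Weight on the data is w = (n/σ²)/(n/σ² + 1/τ₀²) = 0.123452/(0.123452+0.0127677) = 0.90627.
Posterior mean = w·x̄ + (1−w)·μ₀ = 0.90627·131.01 + 0.093729·135.41 = 131.422. Posterior variance = 1/(0.123452+0.0127677) = 7.34108, so SD = 2.709.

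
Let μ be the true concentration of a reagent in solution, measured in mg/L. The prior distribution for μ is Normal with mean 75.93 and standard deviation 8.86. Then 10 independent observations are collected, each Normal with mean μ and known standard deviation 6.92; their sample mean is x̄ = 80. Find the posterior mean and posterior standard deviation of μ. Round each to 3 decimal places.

With known σ, the Normal prior is conjugate. Weight on the data is w = (n/σ²)/(n/σ² + 1/τ₀²) = 0.208828/(0.208828+0.0127389) = 0.94251.
Posterior mean = w·x̄ + (1−w)·μ₀ = 0.94251·80 + 0.057495·75.93 = 79.766. Posterior variance = 1/(0.208828+0.0127389) = 4.51332, so SD = 2.124.

Posterior mean ≈ 79.766; posterior SD ≈ 2.124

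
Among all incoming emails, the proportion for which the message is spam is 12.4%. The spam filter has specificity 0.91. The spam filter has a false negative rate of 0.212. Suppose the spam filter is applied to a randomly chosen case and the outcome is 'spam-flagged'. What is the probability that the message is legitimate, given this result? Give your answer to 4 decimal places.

P(¬H | E) ≈ 0.4466

Write H for 'the message is spam'. Prior odds H:¬H = 0.124/0.876 = 0.14155. For the 'spam-flagged' outcome, the likelihood ratio is 0.788/0.09 = 8.7556.
Posterior odds = 0.14155 × 8.7556 = 1.2394, so P(H|E) = 1.2394/(1+1.2394) = 0.5534. Then P(¬H|E) = 1 − 0.5534 = 0.4466.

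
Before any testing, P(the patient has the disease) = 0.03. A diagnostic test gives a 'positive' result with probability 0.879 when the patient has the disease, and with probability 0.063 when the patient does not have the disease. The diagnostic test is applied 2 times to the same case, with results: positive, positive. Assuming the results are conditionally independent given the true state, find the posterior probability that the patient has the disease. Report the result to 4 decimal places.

With H the event that the patient has the disease, the joint likelihood of the observed sequence is P(data|H) = 0.879·0.879 = 0.77264 and P(data|¬H) = 0.063·0.063 = 0.0039690.
Bayes: P(H|data) = 0.03·0.77264 / (0.03·0.77264 + 0.97·0.0039690) = 0.023179/0.027029 = 0.8576.

Posterior P(H) ≈ 0.8576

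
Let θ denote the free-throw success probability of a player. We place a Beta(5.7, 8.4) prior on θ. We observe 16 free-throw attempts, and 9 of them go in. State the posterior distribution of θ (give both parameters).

Observing 9 successes and 7 failures updates Beta(5.7, 8.4) by adding the success and failure counts to the two shape parameters: α = 5.7+9 = 14.7, β = 8.4+7 = 15.4.

Posterior: Beta(14.7, 15.4)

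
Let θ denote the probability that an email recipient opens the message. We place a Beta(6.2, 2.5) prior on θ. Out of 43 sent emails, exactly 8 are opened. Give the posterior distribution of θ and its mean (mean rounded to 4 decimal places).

Posterior: Beta(14.2, 37.5); mean ≈ 0.2747

The binomial likelihood is conjugate to the Beta prior: with 8 successes and 35 failures, the posterior is Beta(6.2+8, 2.5+35) = Beta(14.2, 37.5).
E[θ | data] = 14.2/(14.2+37.5) = 0.2747.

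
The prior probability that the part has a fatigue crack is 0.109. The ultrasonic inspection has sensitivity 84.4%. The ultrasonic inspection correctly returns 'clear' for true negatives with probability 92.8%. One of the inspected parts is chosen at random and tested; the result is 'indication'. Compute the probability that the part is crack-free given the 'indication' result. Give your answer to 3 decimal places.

P(¬H | E) ≈ 0.411

Write H for 'the part has a fatigue crack'. Prior odds H:¬H = 0.109/0.891 = 0.12233. For the 'indication' outcome, the likelihood ratio is 0.844/0.072 = 11.722.
Posterior odds = 0.12233 × 11.722 = 1.4340, so P(H|E) = 1.4340/(1+1.4340) = 0.589. Then P(¬H|E) = 1 − 0.589 = 0.411.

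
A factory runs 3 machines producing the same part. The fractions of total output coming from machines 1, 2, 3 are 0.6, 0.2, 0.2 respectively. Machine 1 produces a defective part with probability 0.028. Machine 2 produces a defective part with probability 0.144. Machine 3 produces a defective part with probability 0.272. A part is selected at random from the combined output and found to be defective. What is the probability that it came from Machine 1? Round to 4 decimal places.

Posterior probability ≈ 0.1680

Tabulate prior·likelihood by source: [1] prior 0.6, lik 0.028, product 0.01680; [2] prior 0.2, lik 0.144, product 0.02880; [3] prior 0.2, lik 0.272, product 0.05440.
Normalizing constant = 0.10000; the posterior for Machine 1 is its product over the sum, 0.01680/0.10000 = 0.1680.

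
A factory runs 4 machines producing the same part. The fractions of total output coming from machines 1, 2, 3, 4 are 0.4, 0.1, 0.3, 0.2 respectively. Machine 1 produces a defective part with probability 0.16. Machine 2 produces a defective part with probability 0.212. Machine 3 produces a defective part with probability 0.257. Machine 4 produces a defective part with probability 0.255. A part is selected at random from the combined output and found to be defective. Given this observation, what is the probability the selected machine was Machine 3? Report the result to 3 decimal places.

Posterior probability ≈ 0.361

Tabulate prior·likelihood by source: [1] prior 0.4, lik 0.16, product 0.06400; [2] prior 0.1, lik 0.212, product 0.02120; [3] prior 0.3, lik 0.257, product 0.07710; [4] prior 0.2, lik 0.255, product 0.05100.
Normalizing constant = 0.21330; the posterior for Machine 3 is its product over the sum, 0.07710/0.21330 = 0.361.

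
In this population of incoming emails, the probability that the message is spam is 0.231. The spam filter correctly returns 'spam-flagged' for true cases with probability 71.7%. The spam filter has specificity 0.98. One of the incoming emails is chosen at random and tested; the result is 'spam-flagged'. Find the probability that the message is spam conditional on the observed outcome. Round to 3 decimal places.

Write H for 'the message is spam'. Prior odds H:¬H = 0.231/0.769 = 0.30039. For the 'spam-flagged' outcome, the likelihood ratio is 0.717/0.02 = 35.850.
Posterior odds = 0.30039 × 35.850 = 10.769, so P(H|E) = 10.769/(1+10.769) = 0.915.

P(H | E) ≈ 0.915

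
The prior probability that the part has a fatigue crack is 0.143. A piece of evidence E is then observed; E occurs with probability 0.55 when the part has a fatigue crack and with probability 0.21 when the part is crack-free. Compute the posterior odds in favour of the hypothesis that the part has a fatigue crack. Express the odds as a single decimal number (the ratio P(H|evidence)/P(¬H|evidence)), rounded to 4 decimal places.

Prior odds = 0.143/(1−0.143) = 0.16686.
Likelihood ratio for E = 0.55/0.21 = 2.6190.
Posterior odds = prior odds × LR = 0.43702.

Posterior odds ≈ 0.4370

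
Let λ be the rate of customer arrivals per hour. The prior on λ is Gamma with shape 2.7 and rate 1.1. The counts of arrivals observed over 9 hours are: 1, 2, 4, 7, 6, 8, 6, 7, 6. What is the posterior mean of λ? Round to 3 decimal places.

Posterior mean ≈ 4.921

The Poisson likelihood adds the total count to the shape and the number of exposure periods to the rate. Here ∑xᵢ = 47 and n = 9, so shape 2.7→49.7 and rate 1.1→10.1.
Posterior mean = shape/rate = 49.7/10.1 = 4.921.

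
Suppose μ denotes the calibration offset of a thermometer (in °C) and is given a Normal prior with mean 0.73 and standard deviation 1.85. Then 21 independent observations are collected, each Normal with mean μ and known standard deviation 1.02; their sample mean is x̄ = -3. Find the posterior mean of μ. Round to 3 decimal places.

Prior precision 1/τ₀² = 1/1.85² = 0.292184; data precision n/σ² = 21/1.02² = 20.1845.
Posterior precision = 0.292184 + 20.1845 = 20.4767.
Posterior mean = (0.292184·0.73 + 20.1845·-3) / 20.4767 = -2.947.

Posterior mean ≈ -2.947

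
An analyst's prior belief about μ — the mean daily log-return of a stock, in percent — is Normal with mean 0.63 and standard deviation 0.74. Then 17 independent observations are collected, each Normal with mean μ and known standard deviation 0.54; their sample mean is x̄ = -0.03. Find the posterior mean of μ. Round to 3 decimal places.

Prior precision 1/τ₀² = 1/0.74² = 1.82615; data precision n/σ² = 17/0.54² = 58.2990.
Posterior precision = 1.82615 + 58.2990 = 60.1252.
Posterior mean = (1.82615·0.63 + 58.2990·-0.03) / 60.1252 = -0.010.

Posterior mean ≈ -0.010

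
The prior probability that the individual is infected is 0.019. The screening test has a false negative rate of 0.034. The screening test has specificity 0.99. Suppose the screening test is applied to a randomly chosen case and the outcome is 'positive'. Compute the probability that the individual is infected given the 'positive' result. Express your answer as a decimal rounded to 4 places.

Let H be the event that the individual is infected. P(H) = 0.019, so P(¬H) = 0.981. With E the 'positive' result, P(E|H) = 0.966 and P(E|¬H) = 0.01.
P(E) = 0.966·0.019 + 0.01·0.981 = 0.018354 + 0.0098100 = 0.028164.
By Bayes' theorem, P(H|E) = 0.018354 / 0.028164 = 0.6517.

P(H | E) ≈ 0.6517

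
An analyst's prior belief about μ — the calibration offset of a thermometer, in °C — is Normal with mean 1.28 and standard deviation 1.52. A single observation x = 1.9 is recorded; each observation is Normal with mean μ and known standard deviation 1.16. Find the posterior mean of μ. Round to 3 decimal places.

Prior precision 1/τ₀² = 1/1.52² = 0.432825; data precision n/σ² = 1/1.16² = 0.743163.
Posterior precision = 0.432825 + 0.743163 = 1.17599.
Posterior mean = (0.432825·1.28 + 0.743163·1.9) / 1.17599 = 1.672.

Posterior mean ≈ 1.672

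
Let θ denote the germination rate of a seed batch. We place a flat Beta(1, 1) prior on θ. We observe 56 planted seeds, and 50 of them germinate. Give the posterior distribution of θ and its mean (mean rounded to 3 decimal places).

Observing 50 successes and 6 failures updates Beta(1, 1) by adding the success and failure counts to the two shape parameters: α = 1+50 = 51, β = 1+6 = 7.
E[θ | data] = 51/(51+7) = 0.879.

Posterior: Beta(51, 7); mean ≈ 0.879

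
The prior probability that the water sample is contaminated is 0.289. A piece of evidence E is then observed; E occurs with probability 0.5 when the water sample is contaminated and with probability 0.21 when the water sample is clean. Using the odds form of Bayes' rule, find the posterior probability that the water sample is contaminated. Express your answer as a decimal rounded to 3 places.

Prior odds = 0.289/(1−0.289) = 0.40647.
Likelihood ratio for E = 0.5/0.21 = 2.3810.
Posterior odds = prior odds × LR = 0.96779.
Posterior probability = odds/(1+odds) = 0.96779/1.9678 = 0.492.

Posterior probability ≈ 0.492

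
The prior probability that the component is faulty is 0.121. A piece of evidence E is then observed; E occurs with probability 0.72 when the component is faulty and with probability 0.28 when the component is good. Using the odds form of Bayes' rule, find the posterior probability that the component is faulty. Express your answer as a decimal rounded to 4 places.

Prior odds = 0.121/(1−0.121) = 0.13766. In log-odds, ln(0.13766) = -1.9830.
Add log likelihood ratio: ln(2.5714) = 0.94446.
Posterior log-odds = -1.0385, so posterior odds = exp(-1.0385) = 0.35397. Converting, P(H|E) = 0.35397/1.3540 = 0.2614.

Posterior probability ≈ 0.2614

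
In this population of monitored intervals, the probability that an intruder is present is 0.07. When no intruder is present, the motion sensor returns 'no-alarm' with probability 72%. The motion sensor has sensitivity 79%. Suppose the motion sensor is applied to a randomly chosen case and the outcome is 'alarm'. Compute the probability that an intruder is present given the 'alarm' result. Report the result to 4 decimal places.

P(H | E) ≈ 0.1752

Let H be the event that an intruder is present. P(H) = 0.07, so P(¬H) = 0.93. With E the 'alarm' result, P(E|H) = 0.79 and P(E|¬H) = 0.28.
P(E) = 0.79·0.07 + 0.28·0.93 = 0.055300 + 0.26040 = 0.31570.
By Bayes' theorem, P(H|E) = 0.055300 / 0.31570 = 0.1752.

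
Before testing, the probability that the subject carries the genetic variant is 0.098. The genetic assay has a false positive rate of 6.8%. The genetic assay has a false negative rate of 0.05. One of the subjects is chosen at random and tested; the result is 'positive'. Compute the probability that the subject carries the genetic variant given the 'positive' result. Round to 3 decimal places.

Let H be the event that the subject carries the genetic variant. P(H) = 0.098, so P(¬H) = 0.902. With E the 'positive' result, P(E|H) = 0.95 and P(E|¬H) = 0.068.
P(E) = 0.95·0.098 + 0.068·0.902 = 0.093100 + 0.061336 = 0.15444.
By Bayes' theorem, P(H|E) = 0.093100 / 0.15444 = 0.603.

P(H | E) ≈ 0.603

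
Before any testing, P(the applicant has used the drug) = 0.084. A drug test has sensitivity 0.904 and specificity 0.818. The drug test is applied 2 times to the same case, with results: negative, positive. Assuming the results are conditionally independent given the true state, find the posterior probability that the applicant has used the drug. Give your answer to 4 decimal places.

Posterior P(H) ≈ 0.0507

With H the event that the applicant has used the drug, the joint likelihood of the observed sequence is P(data|H) = 0.096·0.904 = 0.086784 and P(data|¬H) = 0.818·0.182 = 0.14888.
Bayes: P(H|data) = 0.084·0.086784 / (0.084·0.086784 + 0.916·0.14888) = 0.0072899/0.14366 = 0.0507.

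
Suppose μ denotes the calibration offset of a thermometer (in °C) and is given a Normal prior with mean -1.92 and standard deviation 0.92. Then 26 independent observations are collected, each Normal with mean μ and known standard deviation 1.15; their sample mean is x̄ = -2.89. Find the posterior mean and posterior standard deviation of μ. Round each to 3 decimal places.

With known σ, the Normal prior is conjugate. Weight on the data is w = (n/σ²)/(n/σ² + 1/τ₀²) = 19.6597/(19.6597+1.18147) = 0.94331.
Posterior mean = w·x̄ + (1−w)·μ₀ = 0.94331·-2.89 + 0.056689·-1.92 = -2.835. Posterior variance = 1/(19.6597+1.18147) = 0.0479819, so SD = 0.219.

Posterior mean ≈ -2.835; posterior SD ≈ 0.219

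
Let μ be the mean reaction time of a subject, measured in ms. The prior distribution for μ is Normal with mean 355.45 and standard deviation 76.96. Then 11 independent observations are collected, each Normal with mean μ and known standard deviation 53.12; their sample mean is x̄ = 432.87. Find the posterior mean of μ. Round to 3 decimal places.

Prior precision 1/τ₀² = 1/76.96² = 0.00016884; data precision n/σ² = 11/53.12² = 0.00389831.
Posterior precision = 0.00016884 + 0.00389831 = 0.00406715.
Posterior mean = (0.00016884·355.45 + 0.00389831·432.87) / 0.00406715 = 429.656.

Posterior mean ≈ 429.656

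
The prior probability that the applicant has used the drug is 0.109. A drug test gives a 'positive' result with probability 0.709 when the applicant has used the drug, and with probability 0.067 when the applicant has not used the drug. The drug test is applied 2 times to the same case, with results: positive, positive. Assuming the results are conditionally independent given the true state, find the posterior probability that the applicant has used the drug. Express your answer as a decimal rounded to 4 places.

With H the event that the applicant has used the drug, the joint likelihood of the observed sequence is P(data|H) = 0.709·0.709 = 0.50268 and P(data|¬H) = 0.067·0.067 = 0.0044890.
Bayes: P(H|data) = 0.109·0.50268 / (0.109·0.50268 + 0.891·0.0044890) = 0.054792/0.058792 = 0.9320.

Posterior P(H) ≈ 0.9320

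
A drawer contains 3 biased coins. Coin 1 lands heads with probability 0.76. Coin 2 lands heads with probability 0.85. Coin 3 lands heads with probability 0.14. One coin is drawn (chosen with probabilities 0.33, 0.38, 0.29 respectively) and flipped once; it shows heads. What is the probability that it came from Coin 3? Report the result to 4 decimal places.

Tabulate prior·likelihood by source: [1] prior 0.33, lik 0.76, product 0.2508; [2] prior 0.38, lik 0.85, product 0.3230; [3] prior 0.29, lik 0.14, product 0.04060.
Normalizing constant = 0.61440; the posterior for Coin 3 is its product over the sum, 0.04060/0.61440 = 0.0661.

Posterior probability ≈ 0.0661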